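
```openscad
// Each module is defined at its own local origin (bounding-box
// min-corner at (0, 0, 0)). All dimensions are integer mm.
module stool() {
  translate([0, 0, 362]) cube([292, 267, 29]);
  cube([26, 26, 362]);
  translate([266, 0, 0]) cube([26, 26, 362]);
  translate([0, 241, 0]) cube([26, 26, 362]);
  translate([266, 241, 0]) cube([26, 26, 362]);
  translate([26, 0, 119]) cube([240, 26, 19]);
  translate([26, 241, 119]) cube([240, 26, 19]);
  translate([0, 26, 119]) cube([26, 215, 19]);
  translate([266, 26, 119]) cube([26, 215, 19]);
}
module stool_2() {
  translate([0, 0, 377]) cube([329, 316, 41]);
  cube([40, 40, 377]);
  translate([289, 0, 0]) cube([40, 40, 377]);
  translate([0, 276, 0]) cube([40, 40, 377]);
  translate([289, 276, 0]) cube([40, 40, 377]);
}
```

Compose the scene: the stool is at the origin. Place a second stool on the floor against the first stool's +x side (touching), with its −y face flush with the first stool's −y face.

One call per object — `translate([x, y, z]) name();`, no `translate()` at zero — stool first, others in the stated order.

stool();
translate([292, 0, 0]) stool_2();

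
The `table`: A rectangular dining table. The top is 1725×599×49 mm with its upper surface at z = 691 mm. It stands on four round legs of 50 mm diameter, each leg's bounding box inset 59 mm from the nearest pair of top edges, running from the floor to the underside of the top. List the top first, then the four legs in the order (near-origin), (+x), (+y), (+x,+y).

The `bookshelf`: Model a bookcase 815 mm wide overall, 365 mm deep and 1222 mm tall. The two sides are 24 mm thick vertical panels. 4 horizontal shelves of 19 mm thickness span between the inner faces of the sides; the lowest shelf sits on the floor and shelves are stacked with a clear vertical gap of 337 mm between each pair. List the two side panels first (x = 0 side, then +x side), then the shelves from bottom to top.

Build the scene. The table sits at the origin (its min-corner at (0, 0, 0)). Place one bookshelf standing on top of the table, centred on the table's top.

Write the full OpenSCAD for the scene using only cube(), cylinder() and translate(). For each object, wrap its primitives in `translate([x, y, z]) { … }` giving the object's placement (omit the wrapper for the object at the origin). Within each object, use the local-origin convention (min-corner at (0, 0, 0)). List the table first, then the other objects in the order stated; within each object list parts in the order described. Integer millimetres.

translate([0, 0, 642]) cube([1725, 599, 49]);
translate([84, 84, 0]) cylinder(h = 642, r = 25);
translate([1641, 84, 0]) cylinder(h = 642, r = 25);
translate([84, 515, 0]) cylinder(h = 642, r = 25);
translate([1641, 515, 0]) cylinder(h = 642, r = 25);
translate([455, 117, 691]) {
  cube([24, 365, 1222]);
  translate([791, 0, 0]) cube([24, 365, 1222]);
  translate([24, 0, 0]) cube([767, 365, 19]);
  translate([24, 0, 356]) cube([767, 365, 19]);
  translate([24, 0, 712]) cube([767, 365, 19]);
  translate([24, 0, 1068]) cube([767, 365, 19]);
}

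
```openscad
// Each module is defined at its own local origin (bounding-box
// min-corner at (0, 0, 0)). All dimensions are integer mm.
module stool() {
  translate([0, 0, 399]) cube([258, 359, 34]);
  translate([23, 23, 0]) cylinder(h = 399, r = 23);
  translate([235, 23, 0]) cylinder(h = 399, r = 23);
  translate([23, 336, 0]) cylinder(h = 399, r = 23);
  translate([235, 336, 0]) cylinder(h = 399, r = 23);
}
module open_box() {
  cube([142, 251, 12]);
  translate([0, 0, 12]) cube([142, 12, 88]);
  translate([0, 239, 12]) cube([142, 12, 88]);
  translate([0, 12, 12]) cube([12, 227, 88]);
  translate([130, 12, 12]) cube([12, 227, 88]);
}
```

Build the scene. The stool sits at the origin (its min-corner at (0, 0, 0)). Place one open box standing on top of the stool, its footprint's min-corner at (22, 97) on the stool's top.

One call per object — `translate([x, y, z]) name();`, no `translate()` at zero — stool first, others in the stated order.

stool();
translate([22, 97, 433]) open_box();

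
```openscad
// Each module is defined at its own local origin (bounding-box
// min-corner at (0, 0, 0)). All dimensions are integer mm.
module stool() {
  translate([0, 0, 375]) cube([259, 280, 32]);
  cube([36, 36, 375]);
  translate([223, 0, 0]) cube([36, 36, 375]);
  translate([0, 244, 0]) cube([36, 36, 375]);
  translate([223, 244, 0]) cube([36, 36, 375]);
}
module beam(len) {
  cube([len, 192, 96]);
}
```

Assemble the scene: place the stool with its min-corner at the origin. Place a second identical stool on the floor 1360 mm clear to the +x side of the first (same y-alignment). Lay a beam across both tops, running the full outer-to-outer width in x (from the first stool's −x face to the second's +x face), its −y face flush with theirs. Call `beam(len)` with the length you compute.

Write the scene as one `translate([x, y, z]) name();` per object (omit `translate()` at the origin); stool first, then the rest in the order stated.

stool();
translate([1619, 0, 0]) stool();
translate([0, 0, 407]) beam(1878);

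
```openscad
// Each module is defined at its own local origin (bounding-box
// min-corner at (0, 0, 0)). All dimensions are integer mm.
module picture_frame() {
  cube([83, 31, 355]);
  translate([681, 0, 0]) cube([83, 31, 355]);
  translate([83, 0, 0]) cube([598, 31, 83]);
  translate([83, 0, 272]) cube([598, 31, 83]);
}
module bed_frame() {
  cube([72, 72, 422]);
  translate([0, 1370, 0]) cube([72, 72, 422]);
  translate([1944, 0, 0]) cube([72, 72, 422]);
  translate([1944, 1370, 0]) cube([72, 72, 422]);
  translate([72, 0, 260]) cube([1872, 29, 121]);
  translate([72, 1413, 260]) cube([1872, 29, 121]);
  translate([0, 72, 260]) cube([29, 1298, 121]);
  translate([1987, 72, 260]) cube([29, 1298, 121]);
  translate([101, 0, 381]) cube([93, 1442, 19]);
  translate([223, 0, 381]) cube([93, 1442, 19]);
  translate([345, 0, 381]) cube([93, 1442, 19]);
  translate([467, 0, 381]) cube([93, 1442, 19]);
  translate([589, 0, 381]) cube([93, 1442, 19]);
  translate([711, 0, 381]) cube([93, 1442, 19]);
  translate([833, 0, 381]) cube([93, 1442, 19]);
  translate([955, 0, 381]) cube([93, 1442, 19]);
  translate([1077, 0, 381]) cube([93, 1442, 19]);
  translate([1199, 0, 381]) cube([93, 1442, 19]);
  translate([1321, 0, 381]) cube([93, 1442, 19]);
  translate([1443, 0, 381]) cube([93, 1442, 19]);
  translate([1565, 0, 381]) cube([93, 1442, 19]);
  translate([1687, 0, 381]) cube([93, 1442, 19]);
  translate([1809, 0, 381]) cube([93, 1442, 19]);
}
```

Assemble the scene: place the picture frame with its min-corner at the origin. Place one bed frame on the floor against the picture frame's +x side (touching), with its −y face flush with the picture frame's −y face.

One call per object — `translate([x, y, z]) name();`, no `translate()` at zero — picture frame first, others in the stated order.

picture_frame();
translate([764, 0, 0]) bed_frame();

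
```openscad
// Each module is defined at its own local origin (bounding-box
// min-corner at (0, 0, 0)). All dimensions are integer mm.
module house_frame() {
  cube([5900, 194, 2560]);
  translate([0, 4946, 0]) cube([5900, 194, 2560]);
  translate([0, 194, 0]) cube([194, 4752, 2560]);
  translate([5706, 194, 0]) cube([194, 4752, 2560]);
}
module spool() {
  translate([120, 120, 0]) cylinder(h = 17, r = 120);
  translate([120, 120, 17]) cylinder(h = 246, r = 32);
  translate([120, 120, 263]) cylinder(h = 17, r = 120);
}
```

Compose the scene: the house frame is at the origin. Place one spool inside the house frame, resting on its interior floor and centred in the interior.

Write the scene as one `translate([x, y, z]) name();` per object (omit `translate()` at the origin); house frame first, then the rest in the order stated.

house_frame();
translate([2830, 2450, 0]) spool();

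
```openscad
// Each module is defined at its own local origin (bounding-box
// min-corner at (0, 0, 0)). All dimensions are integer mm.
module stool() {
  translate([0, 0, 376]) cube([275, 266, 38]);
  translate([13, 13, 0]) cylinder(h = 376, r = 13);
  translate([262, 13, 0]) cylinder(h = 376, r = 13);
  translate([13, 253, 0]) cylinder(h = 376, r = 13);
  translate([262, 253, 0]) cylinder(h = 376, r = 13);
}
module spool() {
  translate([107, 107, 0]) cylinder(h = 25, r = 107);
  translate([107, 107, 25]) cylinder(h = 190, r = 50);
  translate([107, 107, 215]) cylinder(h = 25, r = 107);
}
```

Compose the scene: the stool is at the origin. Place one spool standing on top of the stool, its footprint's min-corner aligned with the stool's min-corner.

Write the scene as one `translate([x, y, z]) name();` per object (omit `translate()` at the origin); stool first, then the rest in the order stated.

stool();
translate([0, 0, 414]) spool();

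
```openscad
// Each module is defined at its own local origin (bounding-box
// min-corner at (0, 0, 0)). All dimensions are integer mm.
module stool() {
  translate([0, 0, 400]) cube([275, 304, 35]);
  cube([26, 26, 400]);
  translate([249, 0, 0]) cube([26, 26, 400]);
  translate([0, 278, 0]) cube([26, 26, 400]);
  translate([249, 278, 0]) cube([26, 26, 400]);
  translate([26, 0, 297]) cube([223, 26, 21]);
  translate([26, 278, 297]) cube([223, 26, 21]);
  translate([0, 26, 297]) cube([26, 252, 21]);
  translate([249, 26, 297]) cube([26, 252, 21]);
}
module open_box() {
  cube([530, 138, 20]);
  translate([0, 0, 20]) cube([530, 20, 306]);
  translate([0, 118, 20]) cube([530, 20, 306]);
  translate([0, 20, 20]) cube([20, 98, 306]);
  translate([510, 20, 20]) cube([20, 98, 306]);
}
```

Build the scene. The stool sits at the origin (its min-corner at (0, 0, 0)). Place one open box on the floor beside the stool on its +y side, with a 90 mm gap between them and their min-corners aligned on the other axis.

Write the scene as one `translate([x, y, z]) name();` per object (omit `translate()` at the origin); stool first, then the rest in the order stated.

stool();
translate([0, 394, 0]) open_box();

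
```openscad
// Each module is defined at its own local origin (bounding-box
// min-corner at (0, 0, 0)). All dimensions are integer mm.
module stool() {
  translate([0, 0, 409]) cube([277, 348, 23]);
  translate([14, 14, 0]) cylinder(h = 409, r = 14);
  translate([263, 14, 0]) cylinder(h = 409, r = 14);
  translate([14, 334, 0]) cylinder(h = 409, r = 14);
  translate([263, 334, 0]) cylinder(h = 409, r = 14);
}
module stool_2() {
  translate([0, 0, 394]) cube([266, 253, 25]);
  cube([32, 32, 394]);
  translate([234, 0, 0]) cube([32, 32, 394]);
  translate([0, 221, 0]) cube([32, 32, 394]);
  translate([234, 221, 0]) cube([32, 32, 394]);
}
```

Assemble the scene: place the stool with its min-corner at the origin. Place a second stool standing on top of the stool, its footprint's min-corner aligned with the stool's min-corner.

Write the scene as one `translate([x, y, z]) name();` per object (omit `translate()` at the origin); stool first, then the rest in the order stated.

stool();
translate([0, 0, 432]) stool_2();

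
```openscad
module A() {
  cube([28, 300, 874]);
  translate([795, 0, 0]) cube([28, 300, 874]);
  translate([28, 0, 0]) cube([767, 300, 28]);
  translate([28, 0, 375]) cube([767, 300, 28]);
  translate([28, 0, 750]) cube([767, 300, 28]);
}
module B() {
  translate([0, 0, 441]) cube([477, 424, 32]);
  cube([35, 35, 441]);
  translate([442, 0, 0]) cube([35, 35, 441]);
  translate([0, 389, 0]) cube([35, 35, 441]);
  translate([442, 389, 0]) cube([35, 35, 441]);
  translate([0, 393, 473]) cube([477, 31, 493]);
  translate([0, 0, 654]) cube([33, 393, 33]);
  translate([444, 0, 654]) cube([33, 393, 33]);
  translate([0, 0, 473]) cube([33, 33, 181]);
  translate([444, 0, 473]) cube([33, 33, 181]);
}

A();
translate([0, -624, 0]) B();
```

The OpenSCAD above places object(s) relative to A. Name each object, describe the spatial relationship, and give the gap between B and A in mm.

A is a bookshelf. B is a chair. The chair is on the floor beside the bookshelf on its −y side. The gap between the chair and the bookshelf is 200 mm.

The chair's nearest face is 200 mm from the bookshelf's −y face.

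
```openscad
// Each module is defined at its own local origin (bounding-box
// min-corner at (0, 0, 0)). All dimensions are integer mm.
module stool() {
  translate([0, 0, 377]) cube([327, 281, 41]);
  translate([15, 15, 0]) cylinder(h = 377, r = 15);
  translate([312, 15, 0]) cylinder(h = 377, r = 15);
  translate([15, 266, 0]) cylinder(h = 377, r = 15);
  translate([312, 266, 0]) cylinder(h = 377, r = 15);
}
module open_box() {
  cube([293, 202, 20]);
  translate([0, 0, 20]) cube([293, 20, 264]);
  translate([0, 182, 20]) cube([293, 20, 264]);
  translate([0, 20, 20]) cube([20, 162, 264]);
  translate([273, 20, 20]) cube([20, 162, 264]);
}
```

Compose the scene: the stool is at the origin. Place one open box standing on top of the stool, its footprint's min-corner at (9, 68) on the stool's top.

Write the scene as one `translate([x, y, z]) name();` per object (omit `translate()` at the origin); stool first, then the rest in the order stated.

stool();
translate([9, 68, 418]) open_box();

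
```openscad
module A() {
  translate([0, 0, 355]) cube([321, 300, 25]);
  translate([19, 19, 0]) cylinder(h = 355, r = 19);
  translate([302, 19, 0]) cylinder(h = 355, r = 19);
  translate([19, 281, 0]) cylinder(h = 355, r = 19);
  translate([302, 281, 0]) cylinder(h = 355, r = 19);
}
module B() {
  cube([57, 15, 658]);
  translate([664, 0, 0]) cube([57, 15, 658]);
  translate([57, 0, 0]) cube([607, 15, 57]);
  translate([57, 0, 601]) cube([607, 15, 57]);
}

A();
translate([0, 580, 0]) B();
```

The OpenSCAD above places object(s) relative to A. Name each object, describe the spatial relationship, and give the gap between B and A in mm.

A is a stool. B is a picture frame. The picture frame is on the floor beside the stool on its +y side. The gap between the picture frame and the stool is 280 mm.

The picture frame's nearest face is 280 mm from the stool's +y face.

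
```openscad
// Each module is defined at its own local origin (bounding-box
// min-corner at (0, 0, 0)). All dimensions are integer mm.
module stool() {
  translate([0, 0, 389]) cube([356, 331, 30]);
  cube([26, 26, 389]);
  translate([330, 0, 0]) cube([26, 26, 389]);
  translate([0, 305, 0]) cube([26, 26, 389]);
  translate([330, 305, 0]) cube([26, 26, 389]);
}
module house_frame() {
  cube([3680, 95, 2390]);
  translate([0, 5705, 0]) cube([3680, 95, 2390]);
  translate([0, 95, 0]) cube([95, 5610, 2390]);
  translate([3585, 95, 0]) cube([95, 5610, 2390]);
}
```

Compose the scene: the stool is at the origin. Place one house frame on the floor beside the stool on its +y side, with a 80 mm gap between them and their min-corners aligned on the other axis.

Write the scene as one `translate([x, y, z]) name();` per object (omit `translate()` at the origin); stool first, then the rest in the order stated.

stool();
translate([0, 411, 0]) house_frame();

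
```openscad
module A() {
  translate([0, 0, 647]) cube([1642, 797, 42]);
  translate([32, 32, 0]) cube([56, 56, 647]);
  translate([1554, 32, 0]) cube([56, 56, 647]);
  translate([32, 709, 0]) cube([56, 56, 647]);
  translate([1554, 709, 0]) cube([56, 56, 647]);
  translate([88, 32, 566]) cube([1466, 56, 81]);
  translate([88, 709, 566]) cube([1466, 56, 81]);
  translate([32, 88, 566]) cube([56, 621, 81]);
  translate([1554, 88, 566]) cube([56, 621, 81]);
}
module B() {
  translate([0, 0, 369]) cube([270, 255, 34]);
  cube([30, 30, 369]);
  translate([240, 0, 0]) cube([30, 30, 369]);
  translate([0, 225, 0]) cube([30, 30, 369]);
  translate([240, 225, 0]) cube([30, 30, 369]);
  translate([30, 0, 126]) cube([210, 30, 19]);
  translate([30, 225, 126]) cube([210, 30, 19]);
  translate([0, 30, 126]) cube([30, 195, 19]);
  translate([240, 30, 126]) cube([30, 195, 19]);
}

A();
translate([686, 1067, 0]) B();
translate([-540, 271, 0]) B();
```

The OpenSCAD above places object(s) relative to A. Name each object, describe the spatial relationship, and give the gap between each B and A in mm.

Each stool's nearest face is 270 mm from the table's bounding box.

A is a table. B is a stool. Two stools sit around the table at the +y, −x sides. The gap between each stool and the table is 270 mm.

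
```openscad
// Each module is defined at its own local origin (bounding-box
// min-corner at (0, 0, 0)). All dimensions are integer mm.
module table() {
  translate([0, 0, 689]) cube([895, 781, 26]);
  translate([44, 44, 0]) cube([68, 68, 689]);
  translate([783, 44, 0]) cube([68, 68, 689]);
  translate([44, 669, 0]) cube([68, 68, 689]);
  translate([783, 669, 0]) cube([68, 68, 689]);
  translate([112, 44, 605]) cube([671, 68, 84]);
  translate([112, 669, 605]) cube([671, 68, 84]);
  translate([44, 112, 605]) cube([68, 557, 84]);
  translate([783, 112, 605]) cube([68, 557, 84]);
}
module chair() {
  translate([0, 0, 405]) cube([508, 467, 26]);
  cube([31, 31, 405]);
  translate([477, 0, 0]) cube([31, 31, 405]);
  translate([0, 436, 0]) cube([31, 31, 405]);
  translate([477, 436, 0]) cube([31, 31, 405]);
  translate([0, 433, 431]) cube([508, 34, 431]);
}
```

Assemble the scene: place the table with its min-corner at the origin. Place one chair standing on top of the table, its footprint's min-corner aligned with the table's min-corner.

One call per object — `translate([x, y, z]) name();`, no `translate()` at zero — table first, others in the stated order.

table();
translate([0, 0, 715]) chair();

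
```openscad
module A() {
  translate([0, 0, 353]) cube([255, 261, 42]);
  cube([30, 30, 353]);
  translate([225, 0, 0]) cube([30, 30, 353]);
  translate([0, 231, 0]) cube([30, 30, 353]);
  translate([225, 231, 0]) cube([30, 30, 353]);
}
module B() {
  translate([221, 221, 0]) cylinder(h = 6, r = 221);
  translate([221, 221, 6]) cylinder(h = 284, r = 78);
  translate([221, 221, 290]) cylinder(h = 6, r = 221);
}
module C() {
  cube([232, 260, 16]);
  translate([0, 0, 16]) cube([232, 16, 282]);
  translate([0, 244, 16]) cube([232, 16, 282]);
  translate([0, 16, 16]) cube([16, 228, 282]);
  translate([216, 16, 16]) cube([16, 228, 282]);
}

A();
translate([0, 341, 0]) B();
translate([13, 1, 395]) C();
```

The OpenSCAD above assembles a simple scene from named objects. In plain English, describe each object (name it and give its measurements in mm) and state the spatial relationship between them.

A is a four-legged stool. The seat is 255×261 mm, 42 mm thick, top at z = 395 mm. It stands on four square legs, each 30×30 mm in cross-section, from z = 0 to the seat underside, each flush with a corner of the seat.

B is a spool: two coaxial disc flanges of radius 221 mm and thickness 6 mm, joined by a core cylinder of radius 78 mm and height 284 mm. The lower flange rests on z = 0 and the three cylinders share a vertical axis.

C is an open-topped rectangular box: outside dimensions 232×260×298 mm, with a uniform wall and base thickness of 16 mm. The base is a full 232×260 slab on the floor; four walls sit on top of the base. The front and back walls (the −y and +y sides) span the full width; the two side walls fit between them.

The spool is on the floor beside the stool on its +y side. The open box is on top of the stool.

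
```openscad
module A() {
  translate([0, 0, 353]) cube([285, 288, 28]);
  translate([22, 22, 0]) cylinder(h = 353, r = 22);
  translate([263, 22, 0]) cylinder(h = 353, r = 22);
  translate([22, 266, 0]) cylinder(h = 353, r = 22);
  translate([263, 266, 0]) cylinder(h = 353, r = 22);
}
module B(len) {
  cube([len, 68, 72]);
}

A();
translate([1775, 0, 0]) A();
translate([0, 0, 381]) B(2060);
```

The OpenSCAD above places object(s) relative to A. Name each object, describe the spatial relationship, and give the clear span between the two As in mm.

Second stool starts at x = 1775; first ends at x = 285; clear span = 1775 − 285 = 1490 mm.

A is a stool. B is a beam. A beam spans the tops of two stools. The clear span between the two stools is 1490 mm.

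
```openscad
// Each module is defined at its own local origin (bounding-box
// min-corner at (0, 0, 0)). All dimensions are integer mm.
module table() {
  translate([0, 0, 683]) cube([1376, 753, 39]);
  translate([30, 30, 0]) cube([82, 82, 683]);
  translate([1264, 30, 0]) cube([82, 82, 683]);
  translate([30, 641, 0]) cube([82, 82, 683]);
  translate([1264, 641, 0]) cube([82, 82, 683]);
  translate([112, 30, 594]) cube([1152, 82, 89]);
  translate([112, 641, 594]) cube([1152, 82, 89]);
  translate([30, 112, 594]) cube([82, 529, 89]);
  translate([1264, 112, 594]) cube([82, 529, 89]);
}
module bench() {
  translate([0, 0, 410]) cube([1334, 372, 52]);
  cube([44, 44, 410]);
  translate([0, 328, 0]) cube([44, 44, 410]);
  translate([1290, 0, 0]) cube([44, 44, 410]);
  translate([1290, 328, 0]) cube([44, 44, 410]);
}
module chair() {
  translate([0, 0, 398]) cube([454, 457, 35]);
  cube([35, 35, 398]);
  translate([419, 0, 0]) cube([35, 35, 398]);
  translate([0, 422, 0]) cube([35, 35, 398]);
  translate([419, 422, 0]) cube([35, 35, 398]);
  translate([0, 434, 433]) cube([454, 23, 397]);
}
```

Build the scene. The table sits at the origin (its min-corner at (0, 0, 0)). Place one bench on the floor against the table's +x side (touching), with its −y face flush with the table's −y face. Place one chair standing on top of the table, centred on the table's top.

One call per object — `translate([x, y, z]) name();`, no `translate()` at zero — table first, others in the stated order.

table();
translate([1376, 0, 0]) bench();
translate([461, 148, 722]) chair();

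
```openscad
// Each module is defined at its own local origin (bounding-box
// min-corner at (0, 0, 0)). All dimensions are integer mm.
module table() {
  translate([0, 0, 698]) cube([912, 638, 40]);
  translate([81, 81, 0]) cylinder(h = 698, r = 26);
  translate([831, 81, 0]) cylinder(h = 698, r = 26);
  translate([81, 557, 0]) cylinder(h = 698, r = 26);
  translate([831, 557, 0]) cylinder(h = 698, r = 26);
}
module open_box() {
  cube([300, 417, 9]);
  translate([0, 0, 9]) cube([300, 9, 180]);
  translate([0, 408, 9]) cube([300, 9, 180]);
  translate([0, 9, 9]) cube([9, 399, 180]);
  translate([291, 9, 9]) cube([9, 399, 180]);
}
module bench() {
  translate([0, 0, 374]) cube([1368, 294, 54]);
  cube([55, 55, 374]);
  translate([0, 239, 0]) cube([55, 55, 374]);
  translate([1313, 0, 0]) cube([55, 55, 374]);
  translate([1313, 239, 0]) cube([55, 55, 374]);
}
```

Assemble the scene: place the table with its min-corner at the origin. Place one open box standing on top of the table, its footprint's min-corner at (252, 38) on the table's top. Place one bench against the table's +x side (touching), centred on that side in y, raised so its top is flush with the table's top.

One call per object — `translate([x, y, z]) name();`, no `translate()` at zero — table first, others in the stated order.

table();
translate([252, 38, 738]) open_box();
translate([912, 172, 310]) bench();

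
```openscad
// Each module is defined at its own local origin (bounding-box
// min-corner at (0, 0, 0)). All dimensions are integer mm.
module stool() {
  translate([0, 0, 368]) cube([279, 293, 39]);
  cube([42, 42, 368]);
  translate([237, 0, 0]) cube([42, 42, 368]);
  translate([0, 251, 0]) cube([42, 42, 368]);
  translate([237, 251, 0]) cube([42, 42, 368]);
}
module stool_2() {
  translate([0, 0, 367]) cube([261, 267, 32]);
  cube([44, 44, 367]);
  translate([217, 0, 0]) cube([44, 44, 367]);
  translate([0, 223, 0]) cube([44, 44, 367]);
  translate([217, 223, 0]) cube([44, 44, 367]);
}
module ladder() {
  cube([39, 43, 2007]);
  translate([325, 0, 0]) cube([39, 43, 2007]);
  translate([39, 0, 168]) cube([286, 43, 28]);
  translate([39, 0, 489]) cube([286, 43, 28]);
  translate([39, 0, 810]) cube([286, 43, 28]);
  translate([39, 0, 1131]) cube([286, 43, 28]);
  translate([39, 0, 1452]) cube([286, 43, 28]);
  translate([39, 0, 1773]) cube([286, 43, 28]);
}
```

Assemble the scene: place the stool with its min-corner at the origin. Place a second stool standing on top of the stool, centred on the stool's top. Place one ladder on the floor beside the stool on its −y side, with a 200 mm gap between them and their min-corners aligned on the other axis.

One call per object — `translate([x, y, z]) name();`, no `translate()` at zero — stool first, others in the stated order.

stool();
translate([9, 13, 407]) stool_2();
translate([0, -243, 0]) ladder();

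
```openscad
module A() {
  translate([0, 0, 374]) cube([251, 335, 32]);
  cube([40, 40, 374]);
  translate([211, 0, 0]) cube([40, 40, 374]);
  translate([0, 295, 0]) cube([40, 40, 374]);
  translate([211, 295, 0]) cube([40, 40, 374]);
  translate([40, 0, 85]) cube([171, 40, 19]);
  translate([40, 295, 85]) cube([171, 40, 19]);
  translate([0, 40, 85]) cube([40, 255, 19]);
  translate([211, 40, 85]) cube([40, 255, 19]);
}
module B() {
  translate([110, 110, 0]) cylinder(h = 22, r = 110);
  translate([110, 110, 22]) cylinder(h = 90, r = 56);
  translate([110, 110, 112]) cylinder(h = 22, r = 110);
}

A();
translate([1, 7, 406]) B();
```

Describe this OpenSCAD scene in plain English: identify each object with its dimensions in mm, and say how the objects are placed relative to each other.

A is a four-legged stool. The seat is 251×335 mm, 32 mm thick, top at z = 406 mm. It stands on four square legs, each 40×40 mm in cross-section, from z = 0 to the seat underside, each flush with a corner of the seat. Four stretchers, 40 mm wide and 19 mm tall, connect adjacent legs with their undersides at z = 85 mm, each running between the inner faces of the legs it joins and aligned with the legs' outer faces on the other axis.

B is a spool: two coaxial disc flanges of radius 110 mm and thickness 22 mm, joined by a core cylinder of radius 56 mm and height 90 mm. The lower flange rests on z = 0 and the three cylinders share a vertical axis.

The spool is on top of the stool.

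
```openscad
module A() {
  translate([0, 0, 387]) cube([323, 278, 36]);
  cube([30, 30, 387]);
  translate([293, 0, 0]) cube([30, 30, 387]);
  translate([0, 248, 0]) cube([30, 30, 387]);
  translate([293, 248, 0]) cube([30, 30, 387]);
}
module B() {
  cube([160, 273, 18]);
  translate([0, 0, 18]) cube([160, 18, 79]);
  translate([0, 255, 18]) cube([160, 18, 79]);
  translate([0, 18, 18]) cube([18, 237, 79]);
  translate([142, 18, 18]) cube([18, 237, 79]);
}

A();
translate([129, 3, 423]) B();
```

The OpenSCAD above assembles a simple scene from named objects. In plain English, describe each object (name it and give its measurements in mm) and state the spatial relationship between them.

A is a simple wooden stool: a rectangular seat 323 mm (x) by 278 mm (y), 36 mm thick, top face at z = 423 mm, on four square legs, each 30×30 mm in cross-section. The legs rest on z = 0, each flush with a corner of the seat.

B is an open storage box with external size 160×273×97 mm and wall thickness 18 mm (the base is also 18 mm thick). The base covers the whole footprint; the four walls stand on the base, with the y-facing walls full-width and the x-facing walls fitting between their inner faces.

The open box is on top of the stool.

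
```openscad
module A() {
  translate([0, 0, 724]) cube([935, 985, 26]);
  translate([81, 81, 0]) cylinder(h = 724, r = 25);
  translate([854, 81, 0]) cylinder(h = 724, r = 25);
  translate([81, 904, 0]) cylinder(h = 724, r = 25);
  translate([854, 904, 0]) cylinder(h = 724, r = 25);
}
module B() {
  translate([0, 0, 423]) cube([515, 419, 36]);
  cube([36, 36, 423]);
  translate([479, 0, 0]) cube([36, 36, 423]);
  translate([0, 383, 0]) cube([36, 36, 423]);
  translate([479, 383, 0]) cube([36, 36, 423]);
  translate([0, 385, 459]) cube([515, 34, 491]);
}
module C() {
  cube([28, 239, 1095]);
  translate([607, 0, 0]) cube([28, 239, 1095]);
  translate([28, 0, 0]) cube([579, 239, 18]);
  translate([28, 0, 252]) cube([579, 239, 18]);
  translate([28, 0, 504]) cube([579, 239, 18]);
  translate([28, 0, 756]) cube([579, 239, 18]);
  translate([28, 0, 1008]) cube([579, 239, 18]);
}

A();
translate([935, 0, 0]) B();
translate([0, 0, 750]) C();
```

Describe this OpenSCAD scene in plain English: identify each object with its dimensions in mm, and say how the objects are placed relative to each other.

A is a rectangular dining table. The top is 935×985×26 mm with its upper surface at z = 750 mm. It stands on four round legs of 50 mm diameter, each leg's bounding box inset 56 mm from the nearest pair of top edges, running from the floor to the underside of the top.

B is a chair: 515×419 mm seat, 36 mm thick, top at z = 459 mm, on four 36 mm square corner legs flush with the seat edges. A 34 mm thick backrest slab spans the full seat width, extending 491 mm above the seat top, its back face flush with the seat's +y edge.

C is an open bookshelf. Two side panels, each 28 mm thick, 239 mm deep and 1095 mm tall, stand 635 mm apart (outside-to-outside). Between them sit 5 shelves, each 18 mm thick and 239 mm deep, spanning the full gap between the sides. The bottom shelf rests on the floor (its underside at z = 0) and the clear gap between one shelf's top and the next shelf's underside is 234 mm.

The chair is against the table's +x side, with their −y faces flush. The bookshelf is on top of the table.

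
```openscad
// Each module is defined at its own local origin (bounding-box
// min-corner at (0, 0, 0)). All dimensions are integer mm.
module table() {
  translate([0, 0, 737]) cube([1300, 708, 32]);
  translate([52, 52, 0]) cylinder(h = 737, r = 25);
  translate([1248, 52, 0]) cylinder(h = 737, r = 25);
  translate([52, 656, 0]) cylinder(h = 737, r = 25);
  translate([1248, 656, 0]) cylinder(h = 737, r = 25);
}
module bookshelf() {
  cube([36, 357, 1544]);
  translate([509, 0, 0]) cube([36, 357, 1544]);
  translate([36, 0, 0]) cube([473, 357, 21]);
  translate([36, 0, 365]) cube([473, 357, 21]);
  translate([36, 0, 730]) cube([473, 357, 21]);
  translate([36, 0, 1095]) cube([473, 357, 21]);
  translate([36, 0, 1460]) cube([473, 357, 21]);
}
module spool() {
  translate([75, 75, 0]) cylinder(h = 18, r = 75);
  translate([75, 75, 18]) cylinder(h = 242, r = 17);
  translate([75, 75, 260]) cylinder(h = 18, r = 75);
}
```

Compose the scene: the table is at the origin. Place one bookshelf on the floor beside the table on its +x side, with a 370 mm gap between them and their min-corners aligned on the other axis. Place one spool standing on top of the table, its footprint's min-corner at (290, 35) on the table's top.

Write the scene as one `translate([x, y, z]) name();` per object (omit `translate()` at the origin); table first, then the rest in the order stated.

table();
translate([1670, 0, 0]) bookshelf();
translate([290, 35, 769]) spool();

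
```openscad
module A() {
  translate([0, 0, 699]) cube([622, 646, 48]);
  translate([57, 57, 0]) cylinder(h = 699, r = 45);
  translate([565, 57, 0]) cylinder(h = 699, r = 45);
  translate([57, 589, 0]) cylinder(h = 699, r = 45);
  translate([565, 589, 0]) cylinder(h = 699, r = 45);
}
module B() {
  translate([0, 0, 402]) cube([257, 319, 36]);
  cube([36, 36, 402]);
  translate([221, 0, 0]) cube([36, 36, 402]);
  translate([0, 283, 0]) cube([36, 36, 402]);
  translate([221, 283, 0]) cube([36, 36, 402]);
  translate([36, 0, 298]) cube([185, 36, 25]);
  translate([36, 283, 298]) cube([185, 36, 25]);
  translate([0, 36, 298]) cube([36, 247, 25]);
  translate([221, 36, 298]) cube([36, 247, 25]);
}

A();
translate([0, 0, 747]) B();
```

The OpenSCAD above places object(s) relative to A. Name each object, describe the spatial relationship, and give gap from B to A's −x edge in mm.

The stool's min-x is at 0; the table's min-x is 0; gap = 0 mm.

A is a table. B is a stool. The stool is on top of the table. The gap from the stool to the table's −x edge is 0 mm.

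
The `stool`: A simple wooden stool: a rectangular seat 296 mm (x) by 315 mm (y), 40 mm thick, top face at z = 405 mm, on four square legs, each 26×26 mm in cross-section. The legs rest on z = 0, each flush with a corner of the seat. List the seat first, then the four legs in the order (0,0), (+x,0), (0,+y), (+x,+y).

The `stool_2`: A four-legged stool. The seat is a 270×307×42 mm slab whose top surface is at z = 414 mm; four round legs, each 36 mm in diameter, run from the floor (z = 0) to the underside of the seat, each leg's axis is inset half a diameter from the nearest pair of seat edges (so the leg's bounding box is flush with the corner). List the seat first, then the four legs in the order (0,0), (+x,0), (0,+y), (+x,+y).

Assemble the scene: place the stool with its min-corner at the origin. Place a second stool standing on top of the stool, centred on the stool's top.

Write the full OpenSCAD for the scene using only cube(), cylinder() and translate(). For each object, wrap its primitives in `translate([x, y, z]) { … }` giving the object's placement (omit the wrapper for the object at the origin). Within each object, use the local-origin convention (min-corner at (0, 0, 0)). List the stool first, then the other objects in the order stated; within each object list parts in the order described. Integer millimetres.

translate([0, 0, 365]) cube([296, 315, 40]);
cube([26, 26, 365]);
translate([270, 0, 0]) cube([26, 26, 365]);
translate([0, 289, 0]) cube([26, 26, 365]);
translate([270, 289, 0]) cube([26, 26, 365]);
translate([13, 4, 405]) {
  translate([0, 0, 372]) cube([270, 307, 42]);
  translate([18, 18, 0]) cylinder(h = 372, r = 18);
  translate([252, 18, 0]) cylinder(h = 372, r = 18);
  translate([18, 289, 0]) cylinder(h = 372, r = 18);
  translate([252, 289, 0]) cylinder(h = 372, r = 18);
}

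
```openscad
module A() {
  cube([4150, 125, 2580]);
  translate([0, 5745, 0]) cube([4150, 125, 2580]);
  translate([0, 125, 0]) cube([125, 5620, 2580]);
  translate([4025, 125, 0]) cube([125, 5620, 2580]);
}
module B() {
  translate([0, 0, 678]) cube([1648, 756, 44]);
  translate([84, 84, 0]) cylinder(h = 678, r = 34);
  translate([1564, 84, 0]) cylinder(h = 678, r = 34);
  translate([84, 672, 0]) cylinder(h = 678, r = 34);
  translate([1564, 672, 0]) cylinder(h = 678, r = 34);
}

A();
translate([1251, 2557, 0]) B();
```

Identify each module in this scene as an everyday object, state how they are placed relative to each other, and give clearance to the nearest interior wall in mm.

A is a house frame. B is a table. The table sits inside the house frame, centred. The clearance to the nearest interior wall is 1126 mm.

Clearances: x = 1126, y = 2432; minimum 1126 mm.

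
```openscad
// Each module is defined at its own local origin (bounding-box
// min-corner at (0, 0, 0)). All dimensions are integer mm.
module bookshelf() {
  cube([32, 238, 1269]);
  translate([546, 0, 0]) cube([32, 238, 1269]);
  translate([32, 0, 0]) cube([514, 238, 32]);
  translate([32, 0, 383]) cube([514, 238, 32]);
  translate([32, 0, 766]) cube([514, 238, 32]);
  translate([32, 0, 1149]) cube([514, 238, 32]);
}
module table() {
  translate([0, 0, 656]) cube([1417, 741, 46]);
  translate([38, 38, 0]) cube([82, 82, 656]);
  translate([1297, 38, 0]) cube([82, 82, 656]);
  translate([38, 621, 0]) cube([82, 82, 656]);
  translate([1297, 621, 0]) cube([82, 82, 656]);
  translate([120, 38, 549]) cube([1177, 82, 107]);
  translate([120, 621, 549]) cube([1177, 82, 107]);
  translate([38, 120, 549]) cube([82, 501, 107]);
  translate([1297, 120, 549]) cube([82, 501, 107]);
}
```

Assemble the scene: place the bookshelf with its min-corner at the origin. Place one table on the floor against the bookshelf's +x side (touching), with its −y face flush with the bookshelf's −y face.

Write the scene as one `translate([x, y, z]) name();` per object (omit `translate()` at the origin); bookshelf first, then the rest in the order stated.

bookshelf();
translate([578, 0, 0]) table();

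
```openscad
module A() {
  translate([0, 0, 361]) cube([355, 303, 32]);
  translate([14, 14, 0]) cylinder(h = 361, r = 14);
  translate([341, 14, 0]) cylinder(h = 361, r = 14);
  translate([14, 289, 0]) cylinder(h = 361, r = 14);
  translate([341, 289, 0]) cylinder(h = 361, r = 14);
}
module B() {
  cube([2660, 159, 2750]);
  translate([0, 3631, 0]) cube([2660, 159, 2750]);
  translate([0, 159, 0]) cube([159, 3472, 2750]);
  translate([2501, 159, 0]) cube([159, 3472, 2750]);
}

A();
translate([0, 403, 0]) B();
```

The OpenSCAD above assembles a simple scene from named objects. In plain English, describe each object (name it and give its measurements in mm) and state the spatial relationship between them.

A is a four-legged stool. The seat is a 355×303×32 mm slab whose top surface is at z = 393 mm; four round legs, each 28 mm in diameter, run from the floor (z = 0) to the underside of the seat, each leg's axis is inset half a diameter from the nearest pair of seat edges (so the leg's bounding box is flush with the corner).

B is a box-shaped house frame (walls only): outside footprint 2660×3790 mm, wall height 2750 mm, wall thickness 159 mm. The two y-facing walls run the full x-width; the two x-facing walls fit between the inner faces of the y-facing walls.

The house frame is on the floor beside the stool on its +y side.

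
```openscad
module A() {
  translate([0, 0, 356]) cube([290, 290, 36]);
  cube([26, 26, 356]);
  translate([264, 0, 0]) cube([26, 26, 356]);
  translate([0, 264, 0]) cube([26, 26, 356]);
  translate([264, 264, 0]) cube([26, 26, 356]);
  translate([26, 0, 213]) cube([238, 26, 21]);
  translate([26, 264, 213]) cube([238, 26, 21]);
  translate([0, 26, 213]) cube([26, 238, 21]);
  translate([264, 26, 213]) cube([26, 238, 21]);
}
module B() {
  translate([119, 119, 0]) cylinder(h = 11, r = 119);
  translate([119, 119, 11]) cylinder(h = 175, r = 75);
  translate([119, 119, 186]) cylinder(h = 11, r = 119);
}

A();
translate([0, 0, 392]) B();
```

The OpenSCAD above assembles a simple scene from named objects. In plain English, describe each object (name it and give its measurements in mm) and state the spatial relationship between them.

A is a simple wooden stool: a rectangular seat 290 mm (x) by 290 mm (y), 36 mm thick, top face at z = 392 mm, on four square legs, each 26×26 mm in cross-section. The legs rest on z = 0, each flush with a corner of the seat. Four stretchers, 26 mm wide and 21 mm tall, connect adjacent legs with their undersides at z = 213 mm, each running between the inner faces of the legs it joins and aligned with the legs' outer faces on the other axis.

B is a spool: two coaxial disc flanges of radius 119 mm and thickness 11 mm, joined by a core cylinder of radius 75 mm and height 175 mm. The lower flange rests on z = 0 and the three cylinders share a vertical axis.

The spool is on top of the stool.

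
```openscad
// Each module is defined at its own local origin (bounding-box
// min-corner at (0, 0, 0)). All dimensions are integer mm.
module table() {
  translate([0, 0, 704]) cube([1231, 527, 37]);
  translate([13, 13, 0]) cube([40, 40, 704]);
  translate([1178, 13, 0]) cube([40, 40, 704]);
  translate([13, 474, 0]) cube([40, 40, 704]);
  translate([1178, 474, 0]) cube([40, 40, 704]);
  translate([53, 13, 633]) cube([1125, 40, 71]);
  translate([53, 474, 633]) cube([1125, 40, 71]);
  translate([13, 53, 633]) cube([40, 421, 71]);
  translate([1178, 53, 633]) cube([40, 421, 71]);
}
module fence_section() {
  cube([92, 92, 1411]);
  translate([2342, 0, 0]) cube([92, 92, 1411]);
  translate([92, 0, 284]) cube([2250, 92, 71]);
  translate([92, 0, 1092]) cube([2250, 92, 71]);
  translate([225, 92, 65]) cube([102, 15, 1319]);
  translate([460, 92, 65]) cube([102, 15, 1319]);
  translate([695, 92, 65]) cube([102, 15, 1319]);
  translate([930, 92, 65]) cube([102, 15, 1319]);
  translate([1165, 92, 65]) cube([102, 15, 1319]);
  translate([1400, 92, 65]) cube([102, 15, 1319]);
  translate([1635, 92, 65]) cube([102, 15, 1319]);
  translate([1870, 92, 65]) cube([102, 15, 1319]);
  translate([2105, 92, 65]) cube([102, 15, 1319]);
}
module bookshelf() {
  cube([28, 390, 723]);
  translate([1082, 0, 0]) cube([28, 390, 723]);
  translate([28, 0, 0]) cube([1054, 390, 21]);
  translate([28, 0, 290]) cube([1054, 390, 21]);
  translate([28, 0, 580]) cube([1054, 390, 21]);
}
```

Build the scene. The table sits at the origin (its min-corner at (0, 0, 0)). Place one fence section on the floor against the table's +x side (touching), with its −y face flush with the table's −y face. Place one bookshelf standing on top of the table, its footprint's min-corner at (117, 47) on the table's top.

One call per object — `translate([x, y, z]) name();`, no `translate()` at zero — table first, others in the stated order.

table();
translate([1231, 0, 0]) fence_section();
translate([117, 47, 741]) bookshelf();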